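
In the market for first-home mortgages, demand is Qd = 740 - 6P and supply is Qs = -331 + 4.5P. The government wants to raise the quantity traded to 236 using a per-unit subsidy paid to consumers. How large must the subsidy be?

Required subsidy s = 42 per unit

At Q = 236, invert demand for the buyer price: Pb = (740 − 236)/6 = 84; invert supply for the seller price: Ps = (236 − (-331))/4.5 = 126.
The subsidy must fill the gap: s = Ps − Pb = 126 − 84 = 42.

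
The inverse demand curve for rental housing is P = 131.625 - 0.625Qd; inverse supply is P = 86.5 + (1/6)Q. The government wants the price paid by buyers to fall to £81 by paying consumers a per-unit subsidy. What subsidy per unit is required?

Required subsidy s = £19 per unit

At a buyer price of 81, quantity demanded is 210.6 − 1.6·81 = 81.
Sellers supply 81 only when they receive Ps = 86.5 + (1/6)·81 = 100.
s = Ps − Pb = 100 − 81 = 19.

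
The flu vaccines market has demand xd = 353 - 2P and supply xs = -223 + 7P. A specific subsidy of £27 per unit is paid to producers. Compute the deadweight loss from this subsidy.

Pre-subsidy: 353 - 2P = -223 + 7P gives P* = 64, x* = 225.
With the subsidy, sellers receive Ps = Pb + 27 for each unit, where Pb is the price buyers pay.
Supply in terms of Pb becomes xs = -223 + 7(Pb + 27) = -34 + 7Pb. Setting this equal to demand: 353 - 2Pb = -34 + 7Pb, so Pb = 43.
Sellers receive Ps = 43 + 27 = 70; x' = 353 − 2·43 = 267.
The subsidy expands output by 267 − 225 = 42 past the efficient level; on those units the gap between marginal cost and willingness to pay runs from 0 up to 27.
DWL = ½ × 27 × 42 = 567.

Deadweight loss = £567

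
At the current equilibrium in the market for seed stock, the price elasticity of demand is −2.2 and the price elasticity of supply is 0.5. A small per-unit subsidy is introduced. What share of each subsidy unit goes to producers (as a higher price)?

For a small subsidy around the equilibrium, the benefit split depends on the relative slopes, which at a point are proportional to the elasticities.
Buyer share = εs/(εs + |εd|) = 0.5/(0.5 + 2.2) = 5/27; seller share = |εd|/(εs + |εd|) = 22/27.
So producers capture 22/27 of the subsidy.

Producer share = 22/27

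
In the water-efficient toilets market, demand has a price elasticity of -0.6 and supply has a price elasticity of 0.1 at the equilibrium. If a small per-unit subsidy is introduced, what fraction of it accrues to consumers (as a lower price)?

Consumer share = 1/7

For a small subsidy around the equilibrium, the benefit split depends on the relative slopes, which at a point are proportional to the elasticities.
Buyer share = εs/(εs + |εd|) = 0.1/(0.1 + 0.6) = 1/7; seller share = |εd|/(εs + |εd|) = 6/7.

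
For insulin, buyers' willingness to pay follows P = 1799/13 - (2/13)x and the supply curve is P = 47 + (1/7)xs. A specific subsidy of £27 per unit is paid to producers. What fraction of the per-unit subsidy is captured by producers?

Pre-subsidy: 1799/13 - (2/13)x = 47 + (1/7)x gives x* = 308 and P* = 91.
With the subsidy, sellers receive Ps = Pb + 27 for each unit, where Pb is the price buyers pay.
On the curves, Pb = 1799/13 - (2/13)x and Ps = 47 + (1/7)x; the wedge Ps − Pb = 27 gives 47 + (1/7)x − (1799/13 - (2/13)x) = 27, so x' = 399.
Then Pb = 1799/13 − (2/13)·399 = 77 and Ps = 47 + (1/7)·399 = 104.
Buyers' price falls by P* − Pb = 91 − 77 = 14; sellers' price rises by Ps − P* = 104 − 91 = 13.
So producers capture 13/27 = 13/27 of each unit of subsidy.

Producer share = 13/27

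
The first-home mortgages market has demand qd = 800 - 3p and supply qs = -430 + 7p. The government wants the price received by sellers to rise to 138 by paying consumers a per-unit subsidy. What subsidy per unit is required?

At a seller price of 138, quantity supplied is -430 + 7·138 = 536.
Buyers absorb 536 only when they pay pb with 800 − 3·pb = 536, i.e. pb = 88.
s = ps − pb = 138 − 88 = 50.

Required subsidy s = 50 per unit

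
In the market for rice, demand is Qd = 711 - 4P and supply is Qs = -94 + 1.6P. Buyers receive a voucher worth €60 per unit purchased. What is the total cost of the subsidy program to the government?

Pre-subsidy: 711 - 4P = -94 + 1.6P gives P* = 143.75, Q* = 136.
With the rebate, buyers effectively pay Pb = Ps − 60, where Ps is the price sellers receive.
Demand in terms of Ps becomes Qd = 711 − 4(Ps − 60) = 951 - 4Ps. Setting this equal to supply: 951 - 4Ps = -94 + 1.6Ps, so Ps = 5225/28.
Buyers pay Pb = 5225/28 − 60 = 3545/28; Q' = -94 + 1.6·(5225/28) = 1432/7.
Government outlay = subsidy × quantity = 60 × 1432/7 = 85920/7.

Government cost = 85920/7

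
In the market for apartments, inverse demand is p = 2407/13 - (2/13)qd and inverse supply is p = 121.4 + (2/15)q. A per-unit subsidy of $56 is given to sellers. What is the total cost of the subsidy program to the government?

Pre-subsidy: 2407/13 - (2/13)q = 121.4 + (2/15)q gives q* = 222 and p* = 151.
With the subsidy, sellers receive ps = pb + 56 for each unit, where pb is the price buyers pay.
On the curves, pb = 2407/13 - (2/13)q and ps = 121.4 + (2/15)q; the wedge ps − pb = 56 gives 121.4 + (2/15)q − (2407/13 - (2/13)q) = 56, so q' = 417.
Then pb = 2407/13 − (2/13)·417 = 121 and ps = 121.4 + (2/15)·417 = 177.
Government outlay = subsidy × quantity = 56 × 417 = 23352.

Government cost = $23352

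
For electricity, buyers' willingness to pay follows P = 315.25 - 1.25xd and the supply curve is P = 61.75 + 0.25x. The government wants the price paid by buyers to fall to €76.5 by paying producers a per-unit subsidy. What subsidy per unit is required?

At a buyer price of 76.5, quantity demanded is 252.2 − 0.8·76.5 = 191.
Sellers supply 191 only when they receive Ps = 61.75 + 0.25·191 = 109.5.
s = Ps − Pb = 109.5 − 76.5 = 33.

Required subsidy s = €33 per unit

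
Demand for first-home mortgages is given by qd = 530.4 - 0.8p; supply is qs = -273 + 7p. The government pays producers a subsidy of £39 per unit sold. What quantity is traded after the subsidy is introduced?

q' = 476

Pre-subsidy: 530.4 - 0.8p = -273 + 7p gives p* = 103, q* = 448.
With the subsidy, sellers receive ps = pb + 39 for each unit, where pb is the price buyers pay.
Supply in terms of pb becomes qs = -273 + 7(pb + 39) = 0 + 7pb. Setting this equal to demand: 530.4 - 0.8pb = 0 + 7pb, so pb = 68.
Sellers receive ps = 68 + 39 = 107; q' = 530.4 − 0.8·68 = 476.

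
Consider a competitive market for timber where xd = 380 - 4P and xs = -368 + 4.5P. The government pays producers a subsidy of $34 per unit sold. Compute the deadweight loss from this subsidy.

Pre-subsidy: 380 - 4P = -368 + 4.5P gives P* = 88, x* = 28.
With the subsidy, sellers receive Ps = Pb + 34 for each unit, where Pb is the price buyers pay.
Supply in terms of Pb becomes xs = -368 + 4.5(Pb + 34) = -215 + 4.5Pb. Setting this equal to demand: 380 - 4Pb = -215 + 4.5Pb, so Pb = 70.
Sellers receive Ps = 70 + 34 = 104; x' = 380 − 4·70 = 100.
The subsidy expands output by 100 − 28 = 72 past the efficient level; on those units the gap between marginal cost and willingness to pay runs from 0 up to 34.
DWL = ½ × 34 × 72 = 1224.

Deadweight loss = $1224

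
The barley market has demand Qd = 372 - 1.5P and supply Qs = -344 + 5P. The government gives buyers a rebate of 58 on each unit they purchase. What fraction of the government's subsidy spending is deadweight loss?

DWL / government spending = 145/1186

Pre-subsidy: 372 - 1.5P = -344 + 5P gives P* = 1432/13, Q* = 2688/13.
With the rebate, buyers effectively pay Pb = Ps − 58, where Ps is the price sellers receive.
Demand in terms of Ps becomes Qd = 372 − 1.5(Ps − 58) = 459 - 1.5Ps. Setting this equal to supply: 459 - 1.5Ps = -344 + 5Ps, so Ps = 1606/13.
Buyers pay Pb = 1606/13 − 58 = 852/13; Q' = -344 + 5·(1606/13) = 3558/13.
ΔCS = ½(2688/13 + 3558/13)(1432/13 − 852/13) = 1811340/169; ΔPS = ½(2688/13 + 3558/13)(1606/13 − 1432/13) = 543402/169.
Government spending = 58 × 3558/13 = 206364/13.
DWL = ½ × 58 × (3558/13 − 2688/13) = 25230/13; fraction = (25230/13) / (206364/13) = 145/1186.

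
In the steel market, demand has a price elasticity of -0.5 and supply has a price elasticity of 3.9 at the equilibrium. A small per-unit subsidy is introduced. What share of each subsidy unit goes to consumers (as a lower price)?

For a small subsidy around the equilibrium, the benefit split depends on the relative slopes, which at a point are proportional to the elasticities.
Buyer share = εs/(εs + |εd|) = 3.9/(3.9 + 0.5) = 39/44; seller share = |εd|/(εs + |εd|) = 5/44.

Consumer share = 39/44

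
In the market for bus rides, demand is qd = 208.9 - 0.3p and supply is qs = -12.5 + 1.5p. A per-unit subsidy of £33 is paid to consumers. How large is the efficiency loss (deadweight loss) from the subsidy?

Deadweight loss = £136.125

Pre-subsidy: 208.9 - 0.3p = -12.5 + 1.5p gives p* = 123, q* = 172.
With the rebate, buyers effectively pay pb = ps − 33, where ps is the price sellers receive.
Demand in terms of ps becomes qd = 208.9 − 0.3(ps − 33) = 218.8 - 0.3ps. Setting this equal to supply: 218.8 - 0.3ps = -12.5 + 1.5ps, so ps = 128.5.
Buyers pay pb = 128.5 − 33 = 95.5; q' = -12.5 + 1.5·128.5 = 180.25.
The subsidy expands output by 180.25 − 172 = 8.25 past the efficient level; on those units the gap between marginal cost and willingness to pay runs from 0 up to 33.
DWL = ½ × 33 × 8.25 = 136.125.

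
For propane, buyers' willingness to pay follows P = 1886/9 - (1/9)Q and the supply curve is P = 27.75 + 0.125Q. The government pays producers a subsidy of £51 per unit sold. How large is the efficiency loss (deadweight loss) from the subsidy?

Deadweight loss = £5508

Pre-subsidy: 1886/9 - (1/9)Q = 27.75 + 0.125Q gives Q* = 770 and P* = 124.
With the subsidy, sellers receive Ps = Pb + 51 for each unit, where Pb is the price buyers pay.
On the curves, Pb = 1886/9 - (1/9)Q and Ps = 27.75 + 0.125Q; the wedge Ps − Pb = 51 gives 27.75 + 0.125Q − (1886/9 - (1/9)Q) = 51, so Q' = 986.
Then Pb = 1886/9 − (1/9)·986 = 100 and Ps = 27.75 + 0.125·986 = 151.
The subsidy expands output by 986 − 770 = 216 past the efficient level; on those units the gap between marginal cost and willingness to pay runs from 0 up to 51.
DWL = ½ × 51 × 216 = 5508.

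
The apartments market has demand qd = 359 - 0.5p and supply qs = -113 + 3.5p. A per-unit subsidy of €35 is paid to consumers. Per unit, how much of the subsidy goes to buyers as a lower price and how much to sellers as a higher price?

Buyers gain €30.625 per unit; sellers gain €4.375 per unit

Pre-subsidy: 359 - 0.5p = -113 + 3.5p gives p* = 118, q* = 300.
With the rebate, buyers effectively pay pb = ps − 35, where ps is the price sellers receive.
Demand in terms of ps becomes qd = 359 − 0.5(ps − 35) = 376.5 - 0.5ps. Setting this equal to supply: 376.5 - 0.5ps = -113 + 3.5ps, so ps = 122.375.
Buyers pay pb = 122.375 − 35 = 87.375; q' = -113 + 3.5·122.375 = 315.3125.
Buyers' price falls by p* − pb = 118 − 87.375 = 30.625; sellers' price rises by ps − p* = 122.375 − 118 = 4.375.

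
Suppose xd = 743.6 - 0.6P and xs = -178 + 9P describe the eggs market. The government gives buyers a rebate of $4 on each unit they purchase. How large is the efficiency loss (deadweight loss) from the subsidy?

Deadweight loss = $4.5

Pre-subsidy: 743.6 - 0.6P = -178 + 9P gives P* = 96, x* = 686.
With the rebate, buyers effectively pay Pb = Ps − 4, where Ps is the price sellers receive.
Demand in terms of Ps becomes xd = 743.6 − 0.6(Ps − 4) = 746 - 0.6Ps. Setting this equal to supply: 746 - 0.6Ps = -178 + 9Ps, so Ps = 96.25.
Buyers pay Pb = 96.25 − 4 = 92.25; x' = -178 + 9·96.25 = 688.25.
The subsidy expands output by 688.25 − 686 = 2.25 past the efficient level; on those units the gap between marginal cost and willingness to pay runs from 0 up to 4.
DWL = ½ × 4 × 2.25 = 4.5.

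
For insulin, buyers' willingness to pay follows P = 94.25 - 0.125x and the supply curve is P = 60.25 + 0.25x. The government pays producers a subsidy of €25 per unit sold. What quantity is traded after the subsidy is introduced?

x' = 472/3

Pre-subsidy: 94.25 - 0.125x = 60.25 + 0.25x gives x* = 272/3 and P* = 995/12.
With the subsidy, sellers receive Ps = Pb + 25 for each unit, where Pb is the price buyers pay.
On the curves, Pb = 94.25 - 0.125x and Ps = 60.25 + 0.25x; the wedge Ps − Pb = 25 gives 60.25 + 0.25x − (94.25 - 0.125x) = 25, so x' = 472/3.
Then Pb = 94.25 − 0.125·(472/3) = 895/12 and Ps = 60.25 + 0.25·(472/3) = 1195/12.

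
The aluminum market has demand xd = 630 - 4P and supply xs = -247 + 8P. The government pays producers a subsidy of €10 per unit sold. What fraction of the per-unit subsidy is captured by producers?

Producer share = 1/3

Pre-subsidy: 630 - 4P = -247 + 8P gives P* = 877/12, x* = 1013/3.
With the subsidy, sellers receive Ps = Pb + 10 for each unit, where Pb is the price buyers pay.
Supply in terms of Pb becomes xs = -247 + 8(Pb + 10) = -167 + 8Pb. Setting this equal to demand: 630 - 4Pb = -167 + 8Pb, so Pb = 797/12.
Sellers receive Ps = 797/12 + 10 = 917/12; x' = 630 − 4·(797/12) = 1093/3.
Buyers' price falls by P* − Pb = 877/12 − 797/12 = 20/3; sellers' price rises by Ps − P* = 917/12 − 877/12 = 10/3.
So producers capture (10/3)/10 = 1/3 of each unit of subsidy.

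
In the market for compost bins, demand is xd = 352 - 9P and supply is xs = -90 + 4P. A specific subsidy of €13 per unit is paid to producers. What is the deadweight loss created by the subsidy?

Deadweight loss = €234

Pre-subsidy: 352 - 9P = -90 + 4P gives P* = 34, x* = 46.
With the subsidy, sellers receive Ps = Pb + 13 for each unit, where Pb is the price buyers pay.
Supply in terms of Pb becomes xs = -90 + 4(Pb + 13) = -38 + 4Pb. Setting this equal to demand: 352 - 9Pb = -38 + 4Pb, so Pb = 30.
Sellers receive Ps = 30 + 13 = 43; x' = 352 − 9·30 = 82.
The subsidy expands output by 82 − 46 = 36 past the efficient level; on those units the gap between marginal cost and willingness to pay runs from 0 up to 13.
DWL = ½ × 13 × 36 = 234.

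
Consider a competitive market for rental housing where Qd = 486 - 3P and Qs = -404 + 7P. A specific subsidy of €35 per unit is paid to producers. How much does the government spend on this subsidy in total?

Government cost = €10237.5

Pre-subsidy: 486 - 3P = -404 + 7P gives P* = 89, Q* = 219.
With the subsidy, sellers receive Ps = Pb + 35 for each unit, where Pb is the price buyers pay.
Supply in terms of Pb becomes Qs = -404 + 7(Pb + 35) = -159 + 7Pb. Setting this equal to demand: 486 - 3Pb = -159 + 7Pb, so Pb = 64.5.
Sellers receive Ps = 64.5 + 35 = 99.5; Q' = 486 − 3·64.5 = 292.5.
Government outlay = subsidy × quantity = 35 × 292.5 = 10237.5.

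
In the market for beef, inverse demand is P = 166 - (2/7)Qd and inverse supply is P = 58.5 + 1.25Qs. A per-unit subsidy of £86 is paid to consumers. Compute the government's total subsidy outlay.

Pre-subsidy: 166 - (2/7)Q = 58.5 + 1.25Q gives Q* = 70 and P* = 146.
With the rebate, buyers effectively pay Pb = Ps − 86, where Ps is the price sellers receive.
On the curves, Pb = 166 - (2/7)Q and Ps = 58.5 + 1.25Q; the wedge Ps − Pb = 86 gives 58.5 + 1.25Q − (166 - (2/7)Q) = 86, so Q' = 126.
Then Pb = 166 − (2/7)·126 = 130 and Ps = 58.5 + 1.25·126 = 216.
Government outlay = subsidy × quantity = 86 × 126 = 10836.

Government cost = £10836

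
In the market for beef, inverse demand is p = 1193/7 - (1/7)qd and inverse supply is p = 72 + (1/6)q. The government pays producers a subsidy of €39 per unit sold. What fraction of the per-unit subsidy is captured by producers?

Pre-subsidy: 1193/7 - (1/7)q = 72 + (1/6)q gives q* = 318 and p* = 125.
With the subsidy, sellers receive ps = pb + 39 for each unit, where pb is the price buyers pay.
On the curves, pb = 1193/7 - (1/7)q and ps = 72 + (1/6)q; the wedge ps − pb = 39 gives 72 + (1/6)q − (1193/7 - (1/7)q) = 39, so q' = 444.
Then pb = 1193/7 − (1/7)·444 = 107 and ps = 72 + (1/6)·444 = 146.
Buyers' price falls by p* − pb = 125 − 107 = 18; sellers' price rises by ps − p* = 146 − 125 = 21.
So producers capture 21/39 = 7/13 of each unit of subsidy.

Producer share = 7/13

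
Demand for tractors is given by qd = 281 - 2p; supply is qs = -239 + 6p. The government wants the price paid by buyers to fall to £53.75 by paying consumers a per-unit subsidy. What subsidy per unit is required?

At a buyer price of 53.75, quantity demanded is 281 − 2·53.75 = 173.5.
Sellers supply 173.5 only when they receive ps with -239 + 6·ps = 173.5, i.e. ps = 68.75.
s = ps − pb = 68.75 − 53.75 = 15.

Required subsidy s = £15 per unit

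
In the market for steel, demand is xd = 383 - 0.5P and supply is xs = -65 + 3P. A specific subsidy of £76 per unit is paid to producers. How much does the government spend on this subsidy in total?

Government cost = 187036/7

Pre-subsidy: 383 - 0.5P = -65 + 3P gives P* = 128, x* = 319.
With the subsidy, sellers receive Ps = Pb + 76 for each unit, where Pb is the price buyers pay.
Supply in terms of Pb becomes xs = -65 + 3(Pb + 76) = 163 + 3Pb. Setting this equal to demand: 383 - 0.5Pb = 163 + 3Pb, so Pb = 440/7.
Sellers receive Ps = 440/7 + 76 = 972/7; x' = 383 − 0.5·(440/7) = 2461/7.
Government outlay = subsidy × quantity = 76 × 2461/7 = 187036/7.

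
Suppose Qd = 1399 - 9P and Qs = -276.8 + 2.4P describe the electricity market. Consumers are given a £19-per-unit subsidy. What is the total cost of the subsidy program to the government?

Government cost = £2128

Pre-subsidy: 1399 - 9P = -276.8 + 2.4P gives P* = 147, Q* = 76.
With the rebate, buyers effectively pay Pb = Ps − 19, where Ps is the price sellers receive.
Demand in terms of Ps becomes Qd = 1399 − 9(Ps − 19) = 1570 - 9Ps. Setting this equal to supply: 1570 - 9Ps = -276.8 + 2.4Ps, so Ps = 162.
Buyers pay Pb = 162 − 19 = 143; Q' = -276.8 + 2.4·162 = 112.
Government outlay = subsidy × quantity = 19 × 112 = 2128.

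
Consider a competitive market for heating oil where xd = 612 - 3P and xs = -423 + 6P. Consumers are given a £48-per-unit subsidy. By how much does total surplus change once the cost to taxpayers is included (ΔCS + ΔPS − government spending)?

Pre-subsidy: 612 - 3P = -423 + 6P gives P* = 115, x* = 267.
With the rebate, buyers effectively pay Pb = Ps − 48, where Ps is the price sellers receive.
Demand in terms of Ps becomes xd = 612 − 3(Ps − 48) = 756 - 3Ps. Setting this equal to supply: 756 - 3Ps = -423 + 6Ps, so Ps = 131.
Buyers pay Pb = 131 − 48 = 83; x' = -423 + 6·131 = 363.
ΔCS = ½(267 + 363)(115 − 83) = 10080; ΔPS = ½(267 + 363)(131 − 115) = 5040.
Government spending = 48 × 363 = 17424.
Net change = 10080 + 5040 − 17424 = -2304. The loss equals the DWL triangle ½·48·96.

Net change in total surplus = -£2304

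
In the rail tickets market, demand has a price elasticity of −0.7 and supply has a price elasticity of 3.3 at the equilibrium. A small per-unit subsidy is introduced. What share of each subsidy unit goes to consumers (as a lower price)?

For a small subsidy around the equilibrium, the benefit split depends on the relative slopes, which at a point are proportional to the elasticities.
Buyer share = εs/(εs + |εd|) = 3.3/(3.3 + 0.7) = 0.825; seller share = |εd|/(εs + |εd|) = 0.175.

Consumer share = 0.825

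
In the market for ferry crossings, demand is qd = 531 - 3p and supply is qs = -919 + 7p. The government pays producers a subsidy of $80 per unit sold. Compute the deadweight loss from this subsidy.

Deadweight loss = $6720

Pre-subsidy: 531 - 3p = -919 + 7p gives p* = 145, q* = 96.
With the subsidy, sellers receive ps = pb + 80 for each unit, where pb is the price buyers pay.
Supply in terms of pb becomes qs = -919 + 7(pb + 80) = -359 + 7pb. Setting this equal to demand: 531 - 3pb = -359 + 7pb, so pb = 89.
Sellers receive ps = 89 + 80 = 169; q' = 531 − 3·89 = 264.
The subsidy expands output by 264 − 96 = 168 past the efficient level; on those units the gap between marginal cost and willingness to pay runs from 0 up to 80.
DWL = ½ × 80 × 168 = 6720.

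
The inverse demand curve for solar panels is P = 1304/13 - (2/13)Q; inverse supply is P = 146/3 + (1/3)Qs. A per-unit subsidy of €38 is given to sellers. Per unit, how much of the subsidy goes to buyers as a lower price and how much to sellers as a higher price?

Buyers gain €12 per unit; sellers gain €26 per unit

Pre-subsidy: 1304/13 - (2/13)Q = 146/3 + (1/3)Q gives Q* = 106 and P* = 84.
With the subsidy, sellers receive Ps = Pb + 38 for each unit, where Pb is the price buyers pay.
On the curves, Pb = 1304/13 - (2/13)Q and Ps = 146/3 + (1/3)Q; the wedge Ps − Pb = 38 gives 146/3 + (1/3)Q − (1304/13 - (2/13)Q) = 38, so Q' = 184.
Then Pb = 1304/13 − (2/13)·184 = 72 and Ps = 146/3 + (1/3)·184 = 110.
Buyers' price falls by P* − Pb = 84 − 72 = 12; sellers' price rises by Ps − P* = 110 − 84 = 26.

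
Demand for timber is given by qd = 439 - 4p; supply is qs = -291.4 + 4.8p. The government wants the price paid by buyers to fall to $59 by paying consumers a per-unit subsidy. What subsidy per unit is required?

Required subsidy s = $44 per unit

At a buyer price of 59, quantity demanded is 439 − 4·59 = 203.
Sellers supply 203 only when they receive ps with -291.4 + 4.8·ps = 203, i.e. ps = 103.
s = ps − pb = 103 − 59 = 44.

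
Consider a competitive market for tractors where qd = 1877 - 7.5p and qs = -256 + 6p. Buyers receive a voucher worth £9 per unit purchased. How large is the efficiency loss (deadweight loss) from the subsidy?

Pre-subsidy: 1877 - 7.5p = -256 + 6p gives p* = 158, q* = 692.
With the rebate, buyers effectively pay pb = ps − 9, where ps is the price sellers receive.
Demand in terms of ps becomes qd = 1877 − 7.5(ps − 9) = 1944.5 - 7.5ps. Setting this equal to supply: 1944.5 - 7.5ps = -256 + 6ps, so ps = 163.
Buyers pay pb = 163 − 9 = 154; q' = -256 + 6·163 = 722.
The subsidy expands output by 722 − 692 = 30 past the efficient level; on those units the gap between marginal cost and willingness to pay runs from 0 up to 9.
DWL = ½ × 9 × 30 = 135.

Deadweight loss = £135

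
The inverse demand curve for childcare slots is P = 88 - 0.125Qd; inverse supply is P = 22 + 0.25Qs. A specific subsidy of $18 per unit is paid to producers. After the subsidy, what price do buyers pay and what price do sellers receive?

Pre-subsidy: 88 - 0.125Q = 22 + 0.25Q gives Q* = 176 and P* = 66.
With the subsidy, sellers receive Ps = Pb + 18 for each unit, where Pb is the price buyers pay.
On the curves, Pb = 88 - 0.125Q and Ps = 22 + 0.25Q; the wedge Ps − Pb = 18 gives 22 + 0.25Q − (88 - 0.125Q) = 18, so Q' = 224.
Then Pb = 88 − 0.125·224 = 60 and Ps = 22 + 0.25·224 = 78.

Buyers pay $60; sellers receive $78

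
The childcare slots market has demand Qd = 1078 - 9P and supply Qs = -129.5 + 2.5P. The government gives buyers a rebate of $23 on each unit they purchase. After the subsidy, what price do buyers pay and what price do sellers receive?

Pre-subsidy: 1078 - 9P = -129.5 + 2.5P gives P* = 105, Q* = 133.
With the rebate, buyers effectively pay Pb = Ps − 23, where Ps is the price sellers receive.
Demand in terms of Ps becomes Qd = 1078 − 9(Ps − 23) = 1285 - 9Ps. Setting this equal to supply: 1285 - 9Ps = -129.5 + 2.5Ps, so Ps = 123.
Buyers pay Pb = 123 − 23 = 100; Q' = -129.5 + 2.5·123 = 178.

Buyers pay $100; sellers receive $123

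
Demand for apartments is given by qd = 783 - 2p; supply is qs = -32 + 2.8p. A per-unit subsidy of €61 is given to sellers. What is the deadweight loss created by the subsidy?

Pre-subsidy: 783 - 2p = -32 + 2.8p gives p* = 4075/24, q* = 5321/12.
With the subsidy, sellers receive ps = pb + 61 for each unit, where pb is the price buyers pay.
Supply in terms of pb becomes qs = -32 + 2.8(pb + 61) = 138.8 + 2.8pb. Setting this equal to demand: 783 - 2pb = 138.8 + 2.8pb, so pb = 3221/24.
Sellers receive ps = 3221/24 + 61 = 4685/24; q' = 783 − 2·(3221/24) = 6175/12.
The subsidy expands output by 6175/12 − 5321/12 = 427/6 past the efficient level; on those units the gap between marginal cost and willingness to pay runs from 0 up to 61.
DWL = ½ × 61 × 427/6 = 26047/12.

Deadweight loss = 26047/12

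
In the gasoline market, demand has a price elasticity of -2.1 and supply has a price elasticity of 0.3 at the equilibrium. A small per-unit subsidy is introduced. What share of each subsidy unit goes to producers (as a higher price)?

Producer share = 0.875

For a small subsidy around the equilibrium, the benefit split depends on the relative slopes, which at a point are proportional to the elasticities.
Buyer share = εs/(εs + |εd|) = 0.3/(0.3 + 2.1) = 0.125; seller share = |εd|/(εs + |εd|) = 0.875.
So producers capture 0.875 of the subsidy.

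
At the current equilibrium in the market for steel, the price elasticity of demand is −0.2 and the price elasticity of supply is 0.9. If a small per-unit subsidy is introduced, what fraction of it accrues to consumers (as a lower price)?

For a small subsidy around the equilibrium, the benefit split depends on the relative slopes, which at a point are proportional to the elasticities.
Buyer share = εs/(εs + |εd|) = 0.9/(0.9 + 0.2) = 9/11; seller share = |εd|/(εs + |εd|) = 2/11.

Consumer share = 9/11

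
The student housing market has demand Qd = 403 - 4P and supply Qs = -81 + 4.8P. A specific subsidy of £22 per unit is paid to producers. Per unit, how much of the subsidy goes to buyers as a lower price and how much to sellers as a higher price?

Buyers gain £12 per unit; sellers gain £10 per unit

Pre-subsidy: 403 - 4P = -81 + 4.8P gives P* = 55, Q* = 183.
With the subsidy, sellers receive Ps = Pb + 22 for each unit, where Pb is the price buyers pay.
Supply in terms of Pb becomes Qs = -81 + 4.8(Pb + 22) = 24.6 + 4.8Pb. Setting this equal to demand: 403 - 4Pb = 24.6 + 4.8Pb, so Pb = 43.
Sellers receive Ps = 43 + 22 = 65; Q' = 403 − 4·43 = 231.
Buyers' price falls by P* − Pb = 55 − 43 = 12; sellers' price rises by Ps − P* = 65 − 55 = 10.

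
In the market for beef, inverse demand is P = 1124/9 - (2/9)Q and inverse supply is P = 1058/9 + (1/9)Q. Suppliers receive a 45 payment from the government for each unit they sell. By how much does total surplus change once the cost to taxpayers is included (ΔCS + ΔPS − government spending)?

Pre-subsidy: 1124/9 - (2/9)Q = 1058/9 + (1/9)Q gives Q* = 22 and P* = 120.
With the subsidy, sellers receive Ps = Pb + 45 for each unit, where Pb is the price buyers pay.
On the curves, Pb = 1124/9 - (2/9)Q and Ps = 1058/9 + (1/9)Q; the wedge Ps − Pb = 45 gives 1058/9 + (1/9)Q − (1124/9 - (2/9)Q) = 45, so Q' = 157.
Then Pb = 1124/9 − (2/9)·157 = 90 and Ps = 1058/9 + (1/9)·157 = 135.
ΔCS = ½(22 + 157)(120 − 90) = 2685; ΔPS = ½(22 + 157)(135 − 120) = 1342.5.
Government spending = 45 × 157 = 7065.
Net change = 2685 + 1342.5 − 7065 = -3037.5. The loss equals the DWL triangle ½·45·135.

Net change in total surplus = -3037.5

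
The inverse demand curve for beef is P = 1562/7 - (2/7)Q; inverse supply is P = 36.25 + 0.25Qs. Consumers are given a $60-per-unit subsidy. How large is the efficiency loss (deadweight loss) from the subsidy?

Deadweight loss = $3360

Pre-subsidy: 1562/7 - (2/7)Q = 36.25 + 0.25Q gives Q* = 5233/15 and P* = 1852/15.
With the rebate, buyers effectively pay Pb = Ps − 60, where Ps is the price sellers receive.
On the curves, Pb = 1562/7 - (2/7)Q and Ps = 36.25 + 0.25Q; the wedge Ps − Pb = 60 gives 36.25 + 0.25Q − (1562/7 - (2/7)Q) = 60, so Q' = 6913/15.
Then Pb = 1562/7 − (2/7)·(6913/15) = 1372/15 and Ps = 36.25 + 0.25·(6913/15) = 2272/15.
The subsidy expands output by 6913/15 − 5233/15 = 112 past the efficient level; on those units the gap between marginal cost and willingness to pay runs from 0 up to 60.
DWL = ½ × 60 × 112 = 3360.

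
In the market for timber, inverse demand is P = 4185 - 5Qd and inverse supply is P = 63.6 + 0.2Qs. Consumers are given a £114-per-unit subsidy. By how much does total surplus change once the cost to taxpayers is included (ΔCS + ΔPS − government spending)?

Net change in total surplus = -16245/13

Pre-subsidy: 4185 - 5Q = 63.6 + 0.2Q gives Q* = 20607/26 and P* = 5775/26.
With the rebate, buyers effectively pay Pb = Ps − 114, where Ps is the price sellers receive.
On the curves, Pb = 4185 - 5Q and Ps = 63.6 + 0.2Q; the wedge Ps − Pb = 114 gives 63.6 + 0.2Q − (4185 - 5Q) = 114, so Q' = 814.5.
Then Pb = 4185 − 5·814.5 = 112.5 and Ps = 63.6 + 0.2·814.5 = 226.5.
ΔCS = ½(20607/26 + 814.5)(5775/26 − 112.5) = 14885550/169; ΔPS = ½(20607/26 + 814.5)(226.5 − 5775/26) = 595422/169.
Government spending = 114 × 814.5 = 92853.
Net change = 14885550/169 + 595422/169 − 92853 = -16245/13. The loss equals the DWL triangle ½·114·285/13.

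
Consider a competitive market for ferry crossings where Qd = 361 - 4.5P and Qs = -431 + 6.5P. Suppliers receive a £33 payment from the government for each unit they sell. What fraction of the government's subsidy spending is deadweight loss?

Pre-subsidy: 361 - 4.5P = -431 + 6.5P gives P* = 72, Q* = 37.
With the subsidy, sellers receive Ps = Pb + 33 for each unit, where Pb is the price buyers pay.
Supply in terms of Pb becomes Qs = -431 + 6.5(Pb + 33) = -216.5 + 6.5Pb. Setting this equal to demand: 361 - 4.5Pb = -216.5 + 6.5Pb, so Pb = 52.5.
Sellers receive Ps = 52.5 + 33 = 85.5; Q' = 361 − 4.5·52.5 = 124.75.
ΔCS = ½(37 + 124.75)(72 − 52.5) = 1577.0625; ΔPS = ½(37 + 124.75)(85.5 − 72) = 1091.8125.
Government spending = 33 × 124.75 = 4116.75.
DWL = ½ × 33 × (124.75 − 37) = 1447.875; fraction = 1447.875 / 4116.75 = 351/998.

DWL / government spending = 351/998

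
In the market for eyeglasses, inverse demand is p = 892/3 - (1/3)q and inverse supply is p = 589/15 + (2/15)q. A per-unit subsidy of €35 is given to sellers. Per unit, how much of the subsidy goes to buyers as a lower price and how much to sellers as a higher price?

Buyers gain €25 per unit; sellers gain €10 per unit

Pre-subsidy: 892/3 - (1/3)q = 589/15 + (2/15)q gives q* = 553 and p* = 113.
With the subsidy, sellers receive ps = pb + 35 for each unit, where pb is the price buyers pay.
On the curves, pb = 892/3 - (1/3)q and ps = 589/15 + (2/15)q; the wedge ps − pb = 35 gives 589/15 + (2/15)q − (892/3 - (1/3)q) = 35, so q' = 628.
Then pb = 892/3 − (1/3)·628 = 88 and ps = 589/15 + (2/15)·628 = 123.
Buyers' price falls by p* − pb = 113 − 88 = 25; sellers' price rises by ps − p* = 123 − 113 = 10.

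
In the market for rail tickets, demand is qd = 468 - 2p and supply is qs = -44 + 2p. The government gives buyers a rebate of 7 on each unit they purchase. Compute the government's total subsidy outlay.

Pre-subsidy: 468 - 2p = -44 + 2p gives p* = 128, q* = 212.
With the rebate, buyers effectively pay pb = ps − 7, where ps is the price sellers receive.
Demand in terms of ps becomes qd = 468 − 2(ps − 7) = 482 - 2ps. Setting this equal to supply: 482 - 2ps = -44 + 2ps, so ps = 131.5.
Buyers pay pb = 131.5 − 7 = 124.5; q' = -44 + 2·131.5 = 219.
Government outlay = subsidy × quantity = 7 × 219 = 1533.

Government cost = 1533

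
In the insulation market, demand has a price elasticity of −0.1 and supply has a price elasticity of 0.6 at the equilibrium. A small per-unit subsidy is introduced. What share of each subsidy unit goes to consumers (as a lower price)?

For a small subsidy around the equilibrium, the benefit split depends on the relative slopes, which at a point are proportional to the elasticities.
Buyer share = εs/(εs + |εd|) = 0.6/(0.6 + 0.1) = 6/7; seller share = |εd|/(εs + |εd|) = 1/7.

Consumer share = 6/7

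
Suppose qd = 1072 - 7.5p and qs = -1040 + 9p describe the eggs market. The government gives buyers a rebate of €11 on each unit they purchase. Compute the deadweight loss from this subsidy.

Deadweight loss = €247.5

Pre-subsidy: 1072 - 7.5p = -1040 + 9p gives p* = 128, q* = 112.
With the rebate, buyers effectively pay pb = ps − 11, where ps is the price sellers receive.
Demand in terms of ps becomes qd = 1072 − 7.5(ps − 11) = 1154.5 - 7.5ps. Setting this equal to supply: 1154.5 - 7.5ps = -1040 + 9ps, so ps = 133.
Buyers pay pb = 133 − 11 = 122; q' = -1040 + 9·133 = 157.
The subsidy expands output by 157 − 112 = 45 past the efficient level; on those units the gap between marginal cost and willingness to pay runs from 0 up to 11.
DWL = ½ × 11 × 45 = 247.5.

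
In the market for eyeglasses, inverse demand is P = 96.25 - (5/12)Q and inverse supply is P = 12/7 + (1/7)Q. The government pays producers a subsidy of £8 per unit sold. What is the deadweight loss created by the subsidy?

Pre-subsidy: 96.25 - (5/12)Q = 12/7 + (1/7)Q gives Q* = 7941/47 and P* = 1215/47.
With the subsidy, sellers receive Ps = Pb + 8 for each unit, where Pb is the price buyers pay.
On the curves, Pb = 96.25 - (5/12)Q and Ps = 12/7 + (1/7)Q; the wedge Ps − Pb = 8 gives 12/7 + (1/7)Q − (96.25 - (5/12)Q) = 8, so Q' = 8613/47.
Then Pb = 96.25 − (5/12)·(8613/47) = 935/47 and Ps = 12/7 + (1/7)·(8613/47) = 1311/47.
The subsidy expands output by 8613/47 − 7941/47 = 672/47 past the efficient level; on those units the gap between marginal cost and willingness to pay runs from 0 up to 8.
DWL = ½ × 8 × 672/47 = 2688/47.

Deadweight loss = 2688/47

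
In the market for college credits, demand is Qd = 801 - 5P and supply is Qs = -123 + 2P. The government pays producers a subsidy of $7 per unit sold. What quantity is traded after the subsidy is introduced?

Q' = 151

Pre-subsidy: 801 - 5P = -123 + 2P gives P* = 132, Q* = 141.
With the subsidy, sellers receive Ps = Pb + 7 for each unit, where Pb is the price buyers pay.
Supply in terms of Pb becomes Qs = -123 + 2(Pb + 7) = -109 + 2Pb. Setting this equal to demand: 801 - 5Pb = -109 + 2Pb, so Pb = 130.
Sellers receive Ps = 130 + 7 = 137; Q' = 801 − 5·130 = 151.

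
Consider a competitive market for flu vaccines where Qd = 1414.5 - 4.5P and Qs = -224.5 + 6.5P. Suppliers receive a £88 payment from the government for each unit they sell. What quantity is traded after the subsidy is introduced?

Q' = 978

Pre-subsidy: 1414.5 - 4.5P = -224.5 + 6.5P gives P* = 149, Q* = 744.
With the subsidy, sellers receive Ps = Pb + 88 for each unit, where Pb is the price buyers pay.
Supply in terms of Pb becomes Qs = -224.5 + 6.5(Pb + 88) = 347.5 + 6.5Pb. Setting this equal to demand: 1414.5 - 4.5Pb = 347.5 + 6.5Pb, so Pb = 97.
Sellers receive Ps = 97 + 88 = 185; Q' = 1414.5 − 4.5·97 = 978.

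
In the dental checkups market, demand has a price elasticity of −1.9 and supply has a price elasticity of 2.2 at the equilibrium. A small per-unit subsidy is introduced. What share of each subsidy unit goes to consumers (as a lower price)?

Consumer share = 22/41

For a small subsidy around the equilibrium, the benefit split depends on the relative slopes, which at a point are proportional to the elasticities.
Buyer share = εs/(εs + |εd|) = 2.2/(2.2 + 1.9) = 22/41; seller share = |εd|/(εs + |εd|) = 19/41.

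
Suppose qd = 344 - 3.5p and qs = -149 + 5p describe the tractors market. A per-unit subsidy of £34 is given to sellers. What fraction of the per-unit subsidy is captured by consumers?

Pre-subsidy: 344 - 3.5p = -149 + 5p gives p* = 58, q* = 141.
With the subsidy, sellers receive ps = pb + 34 for each unit, where pb is the price buyers pay.
Supply in terms of pb becomes qs = -149 + 5(pb + 34) = 21 + 5pb. Setting this equal to demand: 344 - 3.5pb = 21 + 5pb, so pb = 38.
Sellers receive ps = 38 + 34 = 72; q' = 344 − 3.5·38 = 211.
Buyers' price falls by p* − pb = 58 − 38 = 20; sellers' price rises by ps − p* = 72 − 58 = 14.
So consumers capture 20/34 = 10/17 of each unit of subsidy.

Consumer share = 10/17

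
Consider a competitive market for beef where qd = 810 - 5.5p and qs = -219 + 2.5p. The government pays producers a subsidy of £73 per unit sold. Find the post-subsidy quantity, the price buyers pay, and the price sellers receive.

Pre-subsidy: 810 - 5.5p = -219 + 2.5p gives p* = 128.625, q* = 102.5625.
With the subsidy, sellers receive ps = pb + 73 for each unit, where pb is the price buyers pay.
Supply in terms of pb becomes qs = -219 + 2.5(pb + 73) = -36.5 + 2.5pb. Setting this equal to demand: 810 - 5.5pb = -36.5 + 2.5pb, so pb = 105.8125.
Sellers receive ps = 105.8125 + 73 = 178.8125; q' = 810 − 5.5·105.8125 = 228.03125.

q' = 228.03125; buyers pay £105.8125; sellers receive £178.8125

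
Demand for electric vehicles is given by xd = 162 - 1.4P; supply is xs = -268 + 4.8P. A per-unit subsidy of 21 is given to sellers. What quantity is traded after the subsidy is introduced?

x' = 13588/155

Pre-subsidy: 162 - 1.4P = -268 + 4.8P gives P* = 2150/31, x* = 2012/31.
With the subsidy, sellers receive Ps = Pb + 21 for each unit, where Pb is the price buyers pay.
Supply in terms of Pb becomes xs = -268 + 4.8(Pb + 21) = -167.2 + 4.8Pb. Setting this equal to demand: 162 - 1.4Pb = -167.2 + 4.8Pb, so Pb = 1646/31.
Sellers receive Ps = 1646/31 + 21 = 2297/31; x' = 162 − 1.4·(1646/31) = 13588/155.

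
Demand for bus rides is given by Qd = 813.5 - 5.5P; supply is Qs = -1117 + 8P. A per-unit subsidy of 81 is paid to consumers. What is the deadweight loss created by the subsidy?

Pre-subsidy: 813.5 - 5.5P = -1117 + 8P gives P* = 143, Q* = 27.
With the rebate, buyers effectively pay Pb = Ps − 81, where Ps is the price sellers receive.
Demand in terms of Ps becomes Qd = 813.5 − 5.5(Ps − 81) = 1259 - 5.5Ps. Setting this equal to supply: 1259 - 5.5Ps = -1117 + 8Ps, so Ps = 176.
Buyers pay Pb = 176 − 81 = 95; Q' = -1117 + 8·176 = 291.
The subsidy expands output by 291 − 27 = 264 past the efficient level; on those units the gap between marginal cost and willingness to pay runs from 0 up to 81.
DWL = ½ × 81 × 264 = 10692.

Deadweight loss = 10692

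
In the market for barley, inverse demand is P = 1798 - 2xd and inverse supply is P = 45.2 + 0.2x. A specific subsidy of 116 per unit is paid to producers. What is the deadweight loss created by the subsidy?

Pre-subsidy: 1798 - 2x = 45.2 + 0.2x gives x* = 8764/11 and P* = 2250/11.
With the subsidy, sellers receive Ps = Pb + 116 for each unit, where Pb is the price buyers pay.
On the curves, Pb = 1798 - 2x and Ps = 45.2 + 0.2x; the wedge Ps − Pb = 116 gives 45.2 + 0.2x − (1798 - 2x) = 116, so x' = 9344/11.
Then Pb = 1798 − 2·(9344/11) = 1090/11 and Ps = 45.2 + 0.2·(9344/11) = 2366/11.
The subsidy expands output by 9344/11 − 8764/11 = 580/11 past the efficient level; on those units the gap between marginal cost and willingness to pay runs from 0 up to 116.
DWL = ½ × 116 × 580/11 = 33640/11.

Deadweight loss = 33640/11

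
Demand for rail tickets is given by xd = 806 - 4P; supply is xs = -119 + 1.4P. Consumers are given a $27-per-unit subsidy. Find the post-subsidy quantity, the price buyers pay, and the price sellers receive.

x' = 4018/27; buyers pay 4436/27; sellers receive 5165/27

Pre-subsidy: 806 - 4P = -119 + 1.4P gives P* = 4625/27, x* = 3262/27.
With the rebate, buyers effectively pay Pb = Ps − 27, where Ps is the price sellers receive.
Demand in terms of Ps becomes xd = 806 − 4(Ps − 27) = 914 - 4Ps. Setting this equal to supply: 914 - 4Ps = -119 + 1.4Ps, so Ps = 5165/27.
Buyers pay Pb = 5165/27 − 27 = 4436/27; x' = -119 + 1.4·(5165/27) = 4018/27.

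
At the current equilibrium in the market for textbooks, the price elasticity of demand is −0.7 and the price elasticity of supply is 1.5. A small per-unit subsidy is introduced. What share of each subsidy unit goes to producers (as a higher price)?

Producer share = 7/22

For a small subsidy around the equilibrium, the benefit split depends on the relative slopes, which at a point are proportional to the elasticities.
Buyer share = εs/(εs + |εd|) = 1.5/(1.5 + 0.7) = 15/22; seller share = |εd|/(εs + |εd|) = 7/22.
So producers capture 7/22 of the subsidy.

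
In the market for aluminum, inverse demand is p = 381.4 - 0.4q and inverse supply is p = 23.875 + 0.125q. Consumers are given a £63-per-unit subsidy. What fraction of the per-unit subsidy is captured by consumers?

Pre-subsidy: 381.4 - 0.4q = 23.875 + 0.125q gives q* = 681 and p* = 109.
With the rebate, buyers effectively pay pb = ps − 63, where ps is the price sellers receive.
On the curves, pb = 381.4 - 0.4q and ps = 23.875 + 0.125q; the wedge ps − pb = 63 gives 23.875 + 0.125q − (381.4 - 0.4q) = 63, so q' = 801.
Then pb = 381.4 − 0.4·801 = 61 and ps = 23.875 + 0.125·801 = 124.
Buyers' price falls by p* − pb = 109 − 61 = 48; sellers' price rises by ps − p* = 124 − 109 = 15.
So consumers capture 48/63 = 16/21 of each unit of subsidy.

Consumer share = 16/21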